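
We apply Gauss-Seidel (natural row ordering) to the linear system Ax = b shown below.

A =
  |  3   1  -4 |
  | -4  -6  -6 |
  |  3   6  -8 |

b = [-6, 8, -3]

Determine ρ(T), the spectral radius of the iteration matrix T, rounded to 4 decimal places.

0.8428

A = D + L + U where D = diag(3, -6, -8).
Gauss-Seidel: T = -(D+L)⁻¹U, row 0 first, T[0,1] = -(1)/(3) = -0.3333; later rows by forward substitution.
  T[0,:] = [+0.0000 -0.3333 +1.3333]
  T[1,:] = [+0.0000 +0.2222 -1.8889]
  T[2,:] = [+0.0000 +0.0417 -0.9167]
|λ(T)| sorted: 0.8428, 0.1483, 0.0000.
spectral radius ρ = 0.8428; 0.8428 < 1 ⇒ converges.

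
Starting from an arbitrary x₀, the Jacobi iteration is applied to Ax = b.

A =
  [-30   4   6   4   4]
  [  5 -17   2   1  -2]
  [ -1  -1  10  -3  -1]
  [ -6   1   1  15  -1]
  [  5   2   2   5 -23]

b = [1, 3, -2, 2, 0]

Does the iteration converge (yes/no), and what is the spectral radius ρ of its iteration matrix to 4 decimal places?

yes, ρ = 0.5061

Let D = diag(-30, -17, 10, 15, -23); L, U the strict triangles.
Jacobi T = -D⁻¹(L+U): T[0,2] = -(6)/(-30) = +0.2000; T[0,0] = 0.
  T[0,:] = [+0.0000 +0.1333 +0.2000 +0.1333 +0.1333]
  T[1,:] = [+0.2941 +0.0000 +0.1176 +0.0588 -0.1176]
  T[2,:] = [+0.1000 +0.1000 +0.0000 +0.3000 +0.1000]
  T[3,:] = [+0.4000 -0.0667 -0.0667 +0.0000 +0.0667]
  T[4,:] = [+0.2174 +0.0870 +0.0870 +0.2174 +0.0000]
|λ(T)| sorted: 0.5061, 0.2697, 0.2697, 0.0521, 0.0521.
spectral radius ρ = 0.5061; 0.5061 < 1: convergent.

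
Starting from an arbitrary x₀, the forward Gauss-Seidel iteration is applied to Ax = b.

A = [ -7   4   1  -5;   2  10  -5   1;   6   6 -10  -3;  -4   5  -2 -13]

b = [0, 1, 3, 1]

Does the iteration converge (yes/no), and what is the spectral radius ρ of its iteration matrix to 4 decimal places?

yes, ρ = 0.6793

Diagonal D = diag(-7, 10, -10, -13); L, U strict lower/upper.
T_GS = -(D+L)⁻¹U: row 0 first, T[0,1] = -(4)/(-7) = +0.5714; later rows by forward substitution.
  T[0,:] = [+0.0000 +0.5714 +0.1429 -0.7143]
  T[1,:] = [+0.0000 -0.1143 +0.4714 +0.0429]
  T[2,:] = [+0.0000 +0.2743 +0.3686 -0.7029]
  T[3,:] = [+0.0000 -0.2620 +0.0807 +0.3444]
eigenvalue magnitudes: 0.6793, 0.1970, 0.1970, 0.0000.
spectral radius ρ = 0.6793; 0.6793 < 1 ⇒ converges.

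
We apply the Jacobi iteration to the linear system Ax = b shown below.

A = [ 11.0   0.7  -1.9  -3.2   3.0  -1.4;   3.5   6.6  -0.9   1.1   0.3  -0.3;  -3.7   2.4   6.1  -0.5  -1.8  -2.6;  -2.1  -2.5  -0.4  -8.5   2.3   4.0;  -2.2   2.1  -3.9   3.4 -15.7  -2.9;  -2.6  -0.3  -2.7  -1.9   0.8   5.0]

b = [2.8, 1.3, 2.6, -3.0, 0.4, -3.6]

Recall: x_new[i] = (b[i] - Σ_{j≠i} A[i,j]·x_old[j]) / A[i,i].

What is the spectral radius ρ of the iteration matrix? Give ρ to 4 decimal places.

Diagonal D = diag(11, 6.6, 6.1, -8.5, -15.7, 5); L, U strict lower/upper.
Jacobi T = -D⁻¹(L+U): T[3,0] = -(-2.1)/(-8.5) = -0.2471; T[3,3] = 0.
  T[0,:] = [+0.0000  -0.0636  +0.1727  +0.2909  -0.2727  +0.1273]
  T[1,:] = [-0.5303  +0.0000  +0.1364  -0.1667  -0.0455  +0.0455]
  T[2,:] = [+0.6066  -0.3934  +0.0000  +0.0820  +0.2951  +0.4262]
  T[3,:] = [-0.2471  -0.2941  -0.0471  +0.0000  +0.2706  +0.4706]
  T[4,:] = [-0.1401  +0.1338  -0.2484  +0.2166  +0.0000  -0.1847]
  T[5,:] = [+0.5200  +0.0600  +0.5400  +0.3800  -0.1600  +0.0000]
|λ(T)| sorted: 0.8791, 0.3996, 0.3996, 0.2824, 0.2813, 0.1516.
spectral radius ρ = 0.8791; 0.8791 < 1 ⇒ converges.

0.8791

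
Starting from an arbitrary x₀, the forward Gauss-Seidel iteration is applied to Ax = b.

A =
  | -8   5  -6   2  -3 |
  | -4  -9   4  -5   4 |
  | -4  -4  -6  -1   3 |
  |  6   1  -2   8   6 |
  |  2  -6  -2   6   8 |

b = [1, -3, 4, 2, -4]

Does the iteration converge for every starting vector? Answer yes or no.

no

A = D + L + U where D = diag(-8, -9, -6, 8, 8).
GS T = -(D+L)⁻¹U: row 0 first, T[0,3] = -(2)/(-8) = +0.2500; later rows by forward substitution.
  T[0,:] = [+0.0000 +0.6250 -0.7500 +0.2500 -0.3750]
  T[1,:] = [+0.0000 -0.2778 +0.7778 -0.6667 +0.6111]
  T[2,:] = [+0.0000 -0.2315 -0.0185 +0.1111 +0.3426]
  T[3,:] = [+0.0000 -0.4919 +0.4606 -0.0764 -0.4595]
  T[4,:] = [+0.0000 -0.0535 +0.4207 -0.4774 +0.9823]
|roots of det(T-λI)|: 1.2559, 0.7120, 0.1367, 0.0710, 0.0000.
ρ(T) = max|λ| = 1.2559; 1.2559 > 1, so it fails to converge.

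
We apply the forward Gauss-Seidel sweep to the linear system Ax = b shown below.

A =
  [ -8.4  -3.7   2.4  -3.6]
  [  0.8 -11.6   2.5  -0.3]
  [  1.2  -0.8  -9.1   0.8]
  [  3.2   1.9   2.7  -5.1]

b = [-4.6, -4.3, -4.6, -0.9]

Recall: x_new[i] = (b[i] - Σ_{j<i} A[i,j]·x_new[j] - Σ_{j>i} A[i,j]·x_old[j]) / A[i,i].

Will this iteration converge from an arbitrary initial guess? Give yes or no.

A = D + L + U where D = diag(-8.4, -11.6, -9.1, -5.1).
GS T = -(D+L)⁻¹U: row 0 first, T[0,3] = -(-3.6)/(-8.4) = -0.4286; later rows by forward substitution.
  T[0,:] = [+0.0000, -0.4405, +0.2857, -0.4286]
  T[1,:] = [+0.0000, -0.0304, +0.2352, -0.0554]
  T[2,:] = [+0.0000, -0.0554, +0.0170, +0.0363]
  T[3,:] = [+0.0000, -0.3170, +0.2759, -0.2704]
|roots of det(T-λI)|: 0.3569, 0.1211, 0.1211, 0.0000.
ρ = 0.3569; 0.3569 < 1, so it converges for any x₀.

yes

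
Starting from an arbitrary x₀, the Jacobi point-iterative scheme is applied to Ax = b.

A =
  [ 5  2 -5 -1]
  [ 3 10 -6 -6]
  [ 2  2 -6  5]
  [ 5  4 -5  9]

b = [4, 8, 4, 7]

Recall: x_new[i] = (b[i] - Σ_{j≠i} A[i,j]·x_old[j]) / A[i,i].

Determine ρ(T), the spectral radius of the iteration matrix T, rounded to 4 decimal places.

1.1398

Diagonal D = diag(5, 10, -6, 9); L, U strict lower/upper.
T_J = -D⁻¹(L+U): T[2,0] = -(2)/(-6) = +0.3333; T[2,2] = 0.
  T[0,:] = [+0.0000, -0.4000, +1.0000, +0.2000]
  T[1,:] = [-0.3000, +0.0000, +0.6000, +0.6000]
  T[2,:] = [+0.3333, +0.3333, +0.0000, +0.8333]
  T[3,:] = [-0.5556, -0.4444, +0.5556, +0.0000]
eigenvalue magnitudes: 1.1398, 0.5895, 0.5895, 0.2356.
spectral radius ρ = 1.1398; 1.1398 > 1 ⇒ diverges.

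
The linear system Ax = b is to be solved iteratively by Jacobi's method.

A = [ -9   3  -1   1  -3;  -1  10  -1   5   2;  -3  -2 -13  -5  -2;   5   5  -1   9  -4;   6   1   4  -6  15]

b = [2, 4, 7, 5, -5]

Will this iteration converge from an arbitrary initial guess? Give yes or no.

yes

Write A = D+L+U with D = diag(-9, 10, -13, 9, 15).
Jacobi: T = -D⁻¹(L+U), T[2,1] = -(-2)/(-13) = -0.1538; T[2,2] = 0.
  T[0,:] = [+0.0000, +0.3333, -0.1111, +0.1111, -0.3333]
  T[1,:] = [+0.1000, +0.0000, +0.1000, -0.5000, -0.2000]
  T[2,:] = [-0.2308, -0.1538, +0.0000, -0.3846, -0.1538]
  T[3,:] = [-0.5556, -0.5556, +0.1111, +0.0000, +0.4444]
  T[4,:] = [-0.4000, -0.0667, -0.2667, +0.4000, +0.0000]
|roots of det(T-λI)|: 0.9324, 0.5161, 0.2696, 0.2696, 0.0013.
spectral radius ρ = 0.9324; 0.9324 < 1, so it converges for any x₀.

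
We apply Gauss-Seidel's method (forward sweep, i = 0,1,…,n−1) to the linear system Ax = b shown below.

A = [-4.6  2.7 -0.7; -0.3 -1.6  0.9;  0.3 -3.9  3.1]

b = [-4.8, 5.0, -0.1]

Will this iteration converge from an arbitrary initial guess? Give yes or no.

Split A = D + L + U, D = diag(-4.6, -1.6, 3.1).
Gauss-Seidel: T = -(D+L)⁻¹U, row 0 first, T[0,2] = -(-0.7)/(-4.6) = -0.1522; later rows by forward substitution.
  T[0,:] = [+0.0000, +0.5870, -0.1522]
  T[1,:] = [+0.0000, -0.1101, +0.5910]
  T[2,:] = [+0.0000, -0.1953, +0.7583]
|eigenvalues of T|: 0.5945, 0.0537, 0.0000.
spectral radius ρ = 0.5945; 0.5945 < 1, so it converges for any x₀.

yes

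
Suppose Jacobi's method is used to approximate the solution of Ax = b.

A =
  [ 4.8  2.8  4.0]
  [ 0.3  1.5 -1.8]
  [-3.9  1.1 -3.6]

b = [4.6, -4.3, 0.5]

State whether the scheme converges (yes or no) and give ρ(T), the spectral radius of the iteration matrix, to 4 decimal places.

no, ρ = 1.4013

Split A = D + L + U, D = diag(4.8, 1.5, -3.6).
T_J = -D⁻¹(L+U): T[2,0] = -(-3.9)/(-3.6) = -1.0833; T[2,2] = 0.
  T[0,:] = [+0.0000 -0.5833 -0.8333]
  T[1,:] = [-0.2000 +0.0000 +1.2000]
  T[2,:] = [-1.0833 +0.3056 +0.0000]
|roots of det(T-λI)|: 1.4013, 0.7599, 0.7599.
ρ(T) = max|λ| = 1.4013; 1.4013 > 1, so it fails to converge.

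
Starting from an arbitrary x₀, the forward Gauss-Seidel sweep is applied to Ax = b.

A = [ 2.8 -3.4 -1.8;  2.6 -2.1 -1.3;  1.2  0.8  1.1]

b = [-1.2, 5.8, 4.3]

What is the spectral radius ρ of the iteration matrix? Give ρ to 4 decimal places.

Diagonal D = diag(2.8, -2.1, 1.1); L, U strict lower/upper.
T_GS = -(D+L)⁻¹U: row 0 first, T[0,2] = -(-1.8)/(2.8) = +0.6429; later rows by forward substitution.
  T[0,:] = [+0.0000  +1.2143  +0.6429]
  T[1,:] = [+0.0000  +1.5034  +0.1769]
  T[2,:] = [+0.0000  -2.4181  -0.8299]
|roots of det(T-λI)|: 1.3029, 0.6294, 0.0000.
spectral radius ρ = 1.3029; 1.3029 > 1 ⇒ diverges.

1.3029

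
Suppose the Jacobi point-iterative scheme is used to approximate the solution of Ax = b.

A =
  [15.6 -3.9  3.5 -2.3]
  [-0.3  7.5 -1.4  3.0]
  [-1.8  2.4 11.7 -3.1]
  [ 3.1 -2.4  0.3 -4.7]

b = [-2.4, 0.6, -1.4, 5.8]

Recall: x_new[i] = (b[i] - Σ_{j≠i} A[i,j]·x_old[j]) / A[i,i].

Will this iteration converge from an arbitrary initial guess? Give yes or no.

yes

Split A = D + L + U, D = diag(15.6, 7.5, 11.7, -4.7).
T_J = -D⁻¹(L+U): T[1,0] = -(-0.3)/(7.5) = +0.0400; T[1,1] = 0.
  T[0,:] = [+0.0000  +0.2500  -0.2244  +0.1474]
  T[1,:] = [+0.0400  +0.0000  +0.1867  -0.4000]
  T[2,:] = [+0.1538  -0.2051  +0.0000  +0.2650]
  T[3,:] = [+0.6596  -0.5106  +0.0638  +0.0000]
eigenvalue magnitudes: 0.6655, 0.4005, 0.4005, 0.0432.
ρ(T) = max|λ| = 0.6655; 0.6655 < 1: convergent.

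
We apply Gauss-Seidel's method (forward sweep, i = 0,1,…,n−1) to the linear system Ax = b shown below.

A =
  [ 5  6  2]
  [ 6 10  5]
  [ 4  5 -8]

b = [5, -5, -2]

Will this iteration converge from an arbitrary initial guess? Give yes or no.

Split A = D + L + U, D = diag(5, 10, -8).
Gauss-Seidel: T = -(D+L)⁻¹U, row 0 first, T[0,1] = -(6)/(5) = -1.2000; later rows by forward substitution.
  T[0,:] = [+0.0000 -1.2000 -0.4000]
  T[1,:] = [+0.0000 +0.7200 -0.2600]
  T[2,:] = [+0.0000 -0.1500 -0.3625]
|roots of det(T-λI)|: 0.7549, 0.3974, 0.0000.
ρ(T) = max|λ| = 0.7549; 0.7549 < 1: convergent.

yes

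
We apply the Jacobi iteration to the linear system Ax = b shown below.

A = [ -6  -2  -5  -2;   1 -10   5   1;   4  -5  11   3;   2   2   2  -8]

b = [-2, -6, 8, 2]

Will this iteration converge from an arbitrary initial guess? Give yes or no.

Let D = diag(-6, -10, 11, -8); L, U the strict triangles.
T_J = -D⁻¹(L+U): T[3,1] = -(2)/(-8) = +0.2500; T[3,3] = 0.
  T[0,:] = [+0.0000  -0.3333  -0.8333  -0.3333]
  T[1,:] = [+0.1000  +0.0000  +0.5000  +0.1000]
  T[2,:] = [-0.3636  +0.4545  +0.0000  -0.2727]
  T[3,:] = [+0.2500  +0.2500  +0.2500  +0.0000]
|roots of det(T-λI)|: 0.7256, 0.5839, 0.2708, 0.2708.
ρ = 0.7256; 0.7256 < 1, so it converges for any x₀.

yes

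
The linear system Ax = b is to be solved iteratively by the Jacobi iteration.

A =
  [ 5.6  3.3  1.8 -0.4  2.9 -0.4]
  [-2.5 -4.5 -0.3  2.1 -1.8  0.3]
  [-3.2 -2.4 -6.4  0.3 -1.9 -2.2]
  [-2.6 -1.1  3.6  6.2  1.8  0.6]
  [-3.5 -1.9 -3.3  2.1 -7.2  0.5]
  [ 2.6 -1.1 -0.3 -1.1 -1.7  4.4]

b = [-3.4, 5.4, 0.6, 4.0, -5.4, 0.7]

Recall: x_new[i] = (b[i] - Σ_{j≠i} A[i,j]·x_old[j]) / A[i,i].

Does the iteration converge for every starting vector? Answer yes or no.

Write A = D+L+U with D = diag(5.6, -4.5, -6.4, 6.2, -7.2, 4.4).
Jacobi: T = -D⁻¹(L+U), T[3,2] = -(3.6)/(6.2) = -0.5806; T[3,3] = 0.
  T[0,:] = [+0.0000, -0.5893, -0.3214, +0.0714, -0.5179, +0.0714]
  T[1,:] = [-0.5556, +0.0000, -0.0667, +0.4667, -0.4000, +0.0667]
  T[2,:] = [-0.5000, -0.3750, +0.0000, +0.0469, -0.2969, -0.3438]
  T[3,:] = [+0.4194, +0.1774, -0.5806, +0.0000, -0.2903, -0.0968]
  T[4,:] = [-0.4861, -0.2639, -0.4583, +0.2917, +0.0000, +0.0694]
  T[5,:] = [-0.5909, +0.2500, +0.0682, +0.2500, +0.3864, +0.0000]
|λ(T)| sorted: 1.1738, 0.5540, 0.5540, 0.1438, 0.0800, 0.0477.
ρ(T) = max|λ| = 1.1738; 1.1738 > 1, so it fails to converge.

no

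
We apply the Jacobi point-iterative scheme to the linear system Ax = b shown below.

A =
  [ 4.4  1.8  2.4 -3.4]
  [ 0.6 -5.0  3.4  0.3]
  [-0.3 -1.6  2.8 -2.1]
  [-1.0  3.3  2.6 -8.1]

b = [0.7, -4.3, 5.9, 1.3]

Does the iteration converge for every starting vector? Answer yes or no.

Let D = diag(4.4, -5, 2.8, -8.1); L, U the strict triangles.
Jacobi: T = -D⁻¹(L+U), T[1,0] = -(0.6)/(-5) = +0.1200; T[1,1] = 0.
  T[0,:] = [+0.0000 -0.4091 -0.5455 +0.7727]
  T[1,:] = [+0.1200 +0.0000 +0.6800 +0.0600]
  T[2,:] = [+0.1071 +0.5714 +0.0000 +0.7500]
  T[3,:] = [-0.1235 +0.4074 +0.3210 +0.0000]
|λ(T)| sorted: 0.9252, 0.5361, 0.4433, 0.4433.
spectral radius ρ = 0.9252; 0.9252 < 1: convergent.

yes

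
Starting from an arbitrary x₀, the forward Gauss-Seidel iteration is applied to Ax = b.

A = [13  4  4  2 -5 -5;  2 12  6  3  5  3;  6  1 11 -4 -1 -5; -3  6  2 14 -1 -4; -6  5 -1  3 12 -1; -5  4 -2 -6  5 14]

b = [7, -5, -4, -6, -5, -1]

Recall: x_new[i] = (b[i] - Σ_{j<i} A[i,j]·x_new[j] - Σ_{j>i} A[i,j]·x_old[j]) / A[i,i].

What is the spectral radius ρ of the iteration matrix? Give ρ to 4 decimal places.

Diagonal D = diag(13, 12, 11, 14, 12, 14); L, U strict lower/upper.
T_GS = -(D+L)⁻¹U: row 0 first, T[0,2] = -(4)/(13) = -0.3077; later rows by forward substitution.
  T[0,:] = [+0.0000, -0.3077, -0.3077, -0.1538, +0.3846, +0.3846]
  T[1,:] = [+0.0000, +0.0513, -0.4487, -0.2244, -0.4808, -0.3141]
  T[2,:] = [+0.0000, +0.1632, +0.2086, +0.4679, -0.0752, +0.2733]
  T[3,:] = [+0.0000, -0.1112, +0.0966, -0.0037, +0.3706, +0.4637]
  T[4,:] = [+0.0000, -0.1338, +0.0264, +0.0565, +0.2937, +0.3134]
  T[5,:] = [+0.0000, -0.1011, +0.0801, +0.0543, +0.3179, +0.3530]
|roots of det(T-λI)|: 0.9241, 0.2246, 0.2246, 0.0990, 0.0258, 0.0000.
ρ(T) = max|λ| = 0.9241; 0.9241 < 1 ⇒ converges.

0.9241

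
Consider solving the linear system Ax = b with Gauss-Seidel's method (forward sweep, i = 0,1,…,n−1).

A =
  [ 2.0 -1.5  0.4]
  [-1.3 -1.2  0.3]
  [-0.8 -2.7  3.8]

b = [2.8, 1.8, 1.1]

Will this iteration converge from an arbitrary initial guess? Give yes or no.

Write A = D+L+U with D = diag(2, -1.2, 3.8).
T_GS = -(D+L)⁻¹U: row 0 first, T[0,2] = -(0.4)/(2) = -0.2000; later rows by forward substitution.
  T[0,:] = [+0.0000 +0.7500 -0.2000]
  T[1,:] = [+0.0000 -0.8125 +0.4667]
  T[2,:] = [+0.0000 -0.4194 +0.2895]
|λ(T)| sorted: 0.5899, 0.0669, 0.0000.
ρ(T) = max|λ| = 0.5899; 0.5899 < 1: convergent.

yes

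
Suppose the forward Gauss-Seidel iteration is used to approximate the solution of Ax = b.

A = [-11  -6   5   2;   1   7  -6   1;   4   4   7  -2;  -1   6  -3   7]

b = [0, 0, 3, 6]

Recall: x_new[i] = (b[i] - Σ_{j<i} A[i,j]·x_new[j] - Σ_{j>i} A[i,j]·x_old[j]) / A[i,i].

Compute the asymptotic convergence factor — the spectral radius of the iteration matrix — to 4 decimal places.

Let D = diag(-11, 7, 7, 7); L, U the strict triangles.
Gauss-Seidel: T = -(D+L)⁻¹U, row 0 first, T[0,1] = -(-6)/(-11) = -0.5455; later rows by forward substitution.
  T[0,:] = [+0.0000, -0.5455, +0.4545, +0.1818]
  T[1,:] = [+0.0000, +0.0779, +0.7922, -0.1688]
  T[2,:] = [+0.0000, +0.2672, -0.7124, +0.2783]
  T[3,:] = [+0.0000, -0.0302, -0.9194, +0.2900]
|roots of det(T-λI)|: 0.6803, 0.1794, 0.1563, 0.0000.
ρ = 0.6803; 0.6803 < 1: convergent.

0.6803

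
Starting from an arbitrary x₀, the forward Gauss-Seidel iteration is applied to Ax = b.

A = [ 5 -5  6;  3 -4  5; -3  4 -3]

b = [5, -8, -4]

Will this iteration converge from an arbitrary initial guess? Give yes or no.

Split A = D + L + U, D = diag(5, -4, -3).
T_GS = -(D+L)⁻¹U: row 0 first, T[0,1] = -(-5)/(5) = +1.0000; later rows by forward substitution.
  T[0,:] = [+0.0000 +1.0000 -1.2000]
  T[1,:] = [+0.0000 +0.7500 +0.3500]
  T[2,:] = [+0.0000 +0.0000 +1.6667]
|roots of det(T-λI)|: 1.6667, 0.7500, 0.0000.
spectral radius ρ = 1.6667; 1.6667 > 1 ⇒ diverges.

no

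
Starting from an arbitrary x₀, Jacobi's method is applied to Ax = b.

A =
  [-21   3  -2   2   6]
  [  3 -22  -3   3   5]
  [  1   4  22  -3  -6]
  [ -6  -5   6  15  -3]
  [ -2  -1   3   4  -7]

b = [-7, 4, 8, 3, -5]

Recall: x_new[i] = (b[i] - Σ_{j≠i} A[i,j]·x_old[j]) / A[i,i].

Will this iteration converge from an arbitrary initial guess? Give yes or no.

A = D + L + U where D = diag(-21, -22, 22, 15, -7).
Jacobi: T = -D⁻¹(L+U), T[1,2] = -(-3)/(-22) = -0.1364; T[1,1] = 0.
  T[0,:] = [+0.0000 +0.1429 -0.0952 +0.0952 +0.2857]
  T[1,:] = [+0.1364 +0.0000 -0.1364 +0.1364 +0.2273]
  T[2,:] = [-0.0455 -0.1818 +0.0000 +0.1364 +0.2727]
  T[3,:] = [+0.4000 +0.3333 -0.4000 +0.0000 +0.2000]
  T[4,:] = [-0.2857 -0.1429 +0.4286 +0.5714 +0.0000]
|eigenvalues of T|: 0.5319, 0.3479, 0.1636, 0.1636, 0.0129.
ρ(T) = max|λ| = 0.5319; 0.5319 < 1: convergent.

yes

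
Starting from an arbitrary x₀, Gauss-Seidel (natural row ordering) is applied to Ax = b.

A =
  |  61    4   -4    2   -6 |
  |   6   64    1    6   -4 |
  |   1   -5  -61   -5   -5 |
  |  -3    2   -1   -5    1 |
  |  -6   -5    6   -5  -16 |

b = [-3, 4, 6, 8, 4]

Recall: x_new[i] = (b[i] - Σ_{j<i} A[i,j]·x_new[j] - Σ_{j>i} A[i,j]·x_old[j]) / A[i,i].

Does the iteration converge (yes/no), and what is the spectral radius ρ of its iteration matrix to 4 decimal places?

yes, ρ = 0.1601

Diagonal D = diag(61, 64, -61, -5, -16); L, U strict lower/upper.
Gauss-Seidel: T = -(D+L)⁻¹U, row 0 first, T[0,4] = -(-6)/(61) = +0.0984; later rows by forward substitution.
  T[0,:] = [+0.0000 -0.0656 +0.0656 -0.0328 +0.0984]
  T[1,:] = [+0.0000 +0.0061 -0.0218 -0.0907 +0.0533]
  T[2,:] = [+0.0000 -0.0016 +0.0029 -0.0751 -0.0847]
  T[3,:] = [+0.0000 +0.0421 -0.0486 -0.0016 +0.1792]
  T[4,:] = [+0.0000 +0.0089 -0.0015 +0.0130 -0.1413]
moduli |λ_i(T)| = 0.1601, 0.0410, 0.0310, 0.0310, 0.0000.
ρ = 0.1601; 0.1601 < 1 ⇒ converges.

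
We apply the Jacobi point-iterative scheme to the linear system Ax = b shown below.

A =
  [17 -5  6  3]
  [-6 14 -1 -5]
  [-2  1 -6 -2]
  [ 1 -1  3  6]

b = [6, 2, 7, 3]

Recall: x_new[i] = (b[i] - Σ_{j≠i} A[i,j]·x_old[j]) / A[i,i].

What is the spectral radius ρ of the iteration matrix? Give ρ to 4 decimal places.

0.8355

Let D = diag(17, 14, -6, 6); L, U the strict triangles.
Jacobi T = -D⁻¹(L+U): T[0,3] = -(3)/(17) = -0.1765; T[0,0] = 0.
  T[0,:] = [+0.0000, +0.2941, -0.3529, -0.1765]
  T[1,:] = [+0.4286, +0.0000, +0.0714, +0.3571]
  T[2,:] = [-0.3333, +0.1667, +0.0000, -0.3333]
  T[3,:] = [-0.1667, +0.1667, -0.5000, +0.0000]
|roots of det(T-λI)|: 0.8355, 0.5134, 0.2276, 0.0944.
spectral radius ρ = 0.8355; 0.8355 < 1, so it converges for any x₀.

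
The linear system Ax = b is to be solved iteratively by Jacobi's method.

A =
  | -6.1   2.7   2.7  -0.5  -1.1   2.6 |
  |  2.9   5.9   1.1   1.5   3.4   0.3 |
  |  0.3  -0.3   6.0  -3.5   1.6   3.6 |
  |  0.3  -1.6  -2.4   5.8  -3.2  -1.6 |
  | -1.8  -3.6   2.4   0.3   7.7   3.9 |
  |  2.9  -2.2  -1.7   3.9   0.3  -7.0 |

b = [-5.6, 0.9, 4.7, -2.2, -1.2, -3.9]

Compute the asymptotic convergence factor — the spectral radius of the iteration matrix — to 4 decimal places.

1.1912

Split A = D + L + U, D = diag(-6.1, 5.9, 6, 5.8, 7.7, -7).
Jacobi: T = -D⁻¹(L+U), T[3,5] = -(-1.6)/(5.8) = +0.2759; T[3,3] = 0.
  T[0,:] = [+0.0000, +0.4426, +0.4426, -0.0820, -0.1803, +0.4262]
  T[1,:] = [-0.4915, +0.0000, -0.1864, -0.2542, -0.5763, -0.0508]
  T[2,:] = [-0.0500, +0.0500, +0.0000, +0.5833, -0.2667, -0.6000]
  T[3,:] = [-0.0517, +0.2759, +0.4138, +0.0000, +0.5517, +0.2759]
  T[4,:] = [+0.2338, +0.4675, -0.3117, -0.0390, +0.0000, -0.5065]
  T[5,:] = [+0.4143, -0.3143, -0.2429, +0.5571, +0.0429, +0.0000]
|eigenvalues of T|: 1.1912, 0.7974, 0.7974, 0.5397, 0.5397, 0.2237.
ρ(T) = max|λ| = 1.1912; 1.1912 > 1, so it fails to converge.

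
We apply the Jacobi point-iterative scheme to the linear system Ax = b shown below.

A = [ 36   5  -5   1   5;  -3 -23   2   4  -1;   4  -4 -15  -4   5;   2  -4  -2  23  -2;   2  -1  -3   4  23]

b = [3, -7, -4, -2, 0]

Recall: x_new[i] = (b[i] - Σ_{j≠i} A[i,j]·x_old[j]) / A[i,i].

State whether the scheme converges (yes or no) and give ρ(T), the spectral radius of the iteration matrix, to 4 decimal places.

Let D = diag(36, -23, -15, 23, 23); L, U the strict triangles.
Jacobi: T = -D⁻¹(L+U), T[3,4] = -(-2)/(23) = +0.0870; T[3,3] = 0.
  T[0,:] = [+0.0000, -0.1389, +0.1389, -0.0278, -0.1389]
  T[1,:] = [-0.1304, +0.0000, +0.0870, +0.1739, -0.0435]
  T[2,:] = [+0.2667, -0.2667, +0.0000, -0.2667, +0.3333]
  T[3,:] = [-0.0870, +0.1739, +0.0870, +0.0000, +0.0870]
  T[4,:] = [-0.0870, +0.0435, +0.1304, -0.1739, +0.0000]
|eigenvalues of T|: 0.2903, 0.2452, 0.2452, 0.1995, 0.1105.
ρ(T) = max|λ| = 0.2903; 0.2903 < 1, so it converges for any x₀.

yes, ρ = 0.2903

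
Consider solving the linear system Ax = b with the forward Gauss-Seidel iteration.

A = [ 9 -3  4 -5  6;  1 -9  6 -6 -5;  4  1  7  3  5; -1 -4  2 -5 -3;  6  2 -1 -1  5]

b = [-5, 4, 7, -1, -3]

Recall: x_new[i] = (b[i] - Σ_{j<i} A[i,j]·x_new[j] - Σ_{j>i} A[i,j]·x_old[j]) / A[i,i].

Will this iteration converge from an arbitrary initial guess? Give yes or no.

no

Split A = D + L + U, D = diag(9, -9, 7, -5, 5).
T_GS = -(D+L)⁻¹U: row 0 first, T[0,3] = -(-5)/(9) = +0.5556; later rows by forward substitution.
  T[0,:] = [+0.0000, +0.3333, -0.4444, +0.5556, -0.6667]
  T[1,:] = [+0.0000, +0.0370, +0.6173, -0.6049, -0.6296]
  T[2,:] = [+0.0000, -0.1958, +0.1658, -0.6596, -0.2434]
  T[3,:] = [+0.0000, -0.1746, -0.3386, +0.1090, -0.0603]
  T[4,:] = [+0.0000, -0.4889, +0.2519, -0.5348, +0.9911]
|λ(T)| sorted: 1.2220, 0.6237, 0.2999, 0.2999, 0.0000.
ρ = 1.2220; 1.2220 > 1, so it fails to converge.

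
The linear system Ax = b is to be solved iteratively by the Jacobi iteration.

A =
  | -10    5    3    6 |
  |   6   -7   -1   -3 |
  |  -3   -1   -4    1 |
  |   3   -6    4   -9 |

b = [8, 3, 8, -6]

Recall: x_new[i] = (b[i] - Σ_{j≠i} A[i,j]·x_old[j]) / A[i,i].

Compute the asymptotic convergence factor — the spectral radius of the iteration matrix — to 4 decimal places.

1.1231

Diagonal D = diag(-10, -7, -4, -9); L, U strict lower/upper.
Jacobi: T = -D⁻¹(L+U), T[2,0] = -(-3)/(-4) = -0.7500; T[2,2] = 0.
  T[0,:] = [+0.0000 +0.5000 +0.3000 +0.6000]
  T[1,:] = [+0.8571 +0.0000 -0.1429 -0.4286]
  T[2,:] = [-0.7500 -0.2500 +0.0000 +0.2500]
  T[3,:] = [+0.3333 -0.6667 +0.4444 +0.0000]
moduli |λ_i(T)| = 1.1231, 0.7349, 0.7349, 0.0942.
spectral radius ρ = 1.1231; 1.1231 > 1 ⇒ diverges.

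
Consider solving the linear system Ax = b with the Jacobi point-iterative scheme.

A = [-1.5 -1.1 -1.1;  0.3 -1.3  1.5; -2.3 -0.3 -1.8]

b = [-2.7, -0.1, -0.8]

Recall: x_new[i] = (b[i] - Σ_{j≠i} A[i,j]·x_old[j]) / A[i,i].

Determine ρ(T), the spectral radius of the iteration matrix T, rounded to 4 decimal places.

1.2189

Diagonal D = diag(-1.5, -1.3, -1.8); L, U strict lower/upper.
Jacobi T = -D⁻¹(L+U): T[0,2] = -(-1.1)/(-1.5) = -0.7333; T[0,0] = 0.
  T[0,:] = [+0.0000, -0.7333, -0.7333]
  T[1,:] = [+0.2308, +0.0000, +1.1538]
  T[2,:] = [-1.2778, -0.1667, +0.0000]
|λ(T)| sorted: 1.2189, 0.9540, 0.9540.
ρ = 1.2189; 1.2189 > 1: divergent.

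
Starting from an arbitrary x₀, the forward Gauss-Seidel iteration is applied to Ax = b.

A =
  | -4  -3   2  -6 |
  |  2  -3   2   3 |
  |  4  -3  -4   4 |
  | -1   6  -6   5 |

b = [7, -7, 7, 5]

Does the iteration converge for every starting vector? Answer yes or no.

no

Let D = diag(-4, -3, -4, 5); L, U the strict triangles.
Gauss-Seidel: T = -(D+L)⁻¹U, row 0 first, T[0,1] = -(-3)/(-4) = -0.7500; later rows by forward substitution.
  T[0,:] = [+0.0000 -0.7500 +0.5000 -1.5000]
  T[1,:] = [+0.0000 -0.5000 +1.0000 -0.0000]
  T[2,:] = [+0.0000 -0.3750 -0.2500 -0.5000]
  T[3,:] = [+0.0000 +0.0000 -1.4000 -0.9000]
|roots of det(T-λI)|: 1.3537, 0.2718, 0.2718, 0.0000.
spectral radius ρ = 1.3537; 1.3537 > 1, so it fails to converge.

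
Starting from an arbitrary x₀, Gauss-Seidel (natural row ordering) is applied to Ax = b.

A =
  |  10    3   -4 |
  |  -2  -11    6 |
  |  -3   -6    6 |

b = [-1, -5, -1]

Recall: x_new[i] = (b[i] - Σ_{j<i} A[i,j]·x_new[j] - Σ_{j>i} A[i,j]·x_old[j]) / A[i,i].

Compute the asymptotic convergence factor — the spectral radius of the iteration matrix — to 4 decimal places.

0.5882

Let D = diag(10, -11, 6); L, U the strict triangles.
Gauss-Seidel: T = -(D+L)⁻¹U, row 0 first, T[0,1] = -(3)/(10) = -0.3000; later rows by forward substitution.
  T[0,:] = [+0.0000  -0.3000  +0.4000]
  T[1,:] = [+0.0000  +0.0545  +0.4727]
  T[2,:] = [+0.0000  -0.0955  +0.6727]
|λ(T)| sorted: 0.5882, 0.1391, 0.0000.
ρ = 0.5882; 0.5882 < 1, so it converges for any x₀.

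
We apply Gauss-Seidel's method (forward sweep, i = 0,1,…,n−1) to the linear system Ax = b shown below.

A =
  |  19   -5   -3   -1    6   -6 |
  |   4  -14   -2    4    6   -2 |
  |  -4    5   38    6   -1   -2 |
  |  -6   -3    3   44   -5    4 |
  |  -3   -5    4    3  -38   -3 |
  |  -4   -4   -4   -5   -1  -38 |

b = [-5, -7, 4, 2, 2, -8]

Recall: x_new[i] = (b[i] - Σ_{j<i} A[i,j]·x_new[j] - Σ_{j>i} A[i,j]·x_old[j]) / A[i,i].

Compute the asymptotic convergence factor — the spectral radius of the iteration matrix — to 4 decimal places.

Split A = D + L + U, D = diag(19, -14, 38, 44, -38, -38).
T_GS = -(D+L)⁻¹U: row 0 first, T[0,1] = -(-5)/(19) = +0.2632; later rows by forward substitution.
  T[0,:] = [+0.0000, +0.2632, +0.1579, +0.0526, -0.3158, +0.3158]
  T[1,:] = [+0.0000, +0.0752, -0.0977, +0.3008, +0.3383, -0.0526]
  T[2,:] = [+0.0000, +0.0178, +0.0295, -0.1919, -0.0514, +0.0928]
  T[3,:] = [+0.0000, +0.0398, +0.0129, +0.0408, +0.0972, -0.0578]
  T[4,:] = [+0.0000, -0.0257, +0.0045, -0.0607, -0.0173, -0.0917]
  T[5,:] = [+0.0000, -0.0421, -0.0112, -0.0208, -0.0093, -0.0275]
|λ(T)| sorted: 0.1637, 0.1091, 0.1091, 0.0536, 0.0536, 0.0000.
ρ = 0.1637; 0.1637 < 1, so it converges for any x₀.

0.1637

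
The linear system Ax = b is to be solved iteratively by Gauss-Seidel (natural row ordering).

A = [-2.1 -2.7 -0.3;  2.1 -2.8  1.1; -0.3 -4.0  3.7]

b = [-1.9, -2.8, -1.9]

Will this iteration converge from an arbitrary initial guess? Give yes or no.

yes

Diagonal D = diag(-2.1, -2.8, 3.7); L, U strict lower/upper.
T_GS = -(D+L)⁻¹U: row 0 first, T[0,1] = -(-2.7)/(-2.1) = -1.2857; later rows by forward substitution.
  T[0,:] = [+0.0000  -1.2857  -0.1429]
  T[1,:] = [+0.0000  -0.9643  +0.2857]
  T[2,:] = [+0.0000  -1.1467  +0.2973]
|λ(T)| sorted: 0.5986, 0.0684, 0.0000.
spectral radius ρ = 0.5986; 0.5986 < 1: convergent.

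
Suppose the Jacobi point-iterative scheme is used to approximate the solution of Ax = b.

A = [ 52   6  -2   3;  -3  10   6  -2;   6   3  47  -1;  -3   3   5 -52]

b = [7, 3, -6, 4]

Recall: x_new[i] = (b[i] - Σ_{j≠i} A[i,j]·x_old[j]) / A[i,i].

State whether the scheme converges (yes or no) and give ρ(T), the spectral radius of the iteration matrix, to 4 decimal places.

yes, ρ = 0.2453

Diagonal D = diag(52, 10, 47, -52); L, U strict lower/upper.
Jacobi T = -D⁻¹(L+U): T[1,2] = -(6)/(10) = -0.6000; T[1,1] = 0.
  T[0,:] = [+0.0000  -0.1154  +0.0385  -0.0577]
  T[1,:] = [+0.3000  +0.0000  -0.6000  +0.2000]
  T[2,:] = [-0.1277  -0.0638  +0.0000  +0.0213]
  T[3,:] = [-0.0577  +0.0577  +0.0962  +0.0000]
|eigenvalues of T|: 0.2453, 0.2060, 0.2060, 0.0088.
spectral radius ρ = 0.2453; 0.2453 < 1 ⇒ converges.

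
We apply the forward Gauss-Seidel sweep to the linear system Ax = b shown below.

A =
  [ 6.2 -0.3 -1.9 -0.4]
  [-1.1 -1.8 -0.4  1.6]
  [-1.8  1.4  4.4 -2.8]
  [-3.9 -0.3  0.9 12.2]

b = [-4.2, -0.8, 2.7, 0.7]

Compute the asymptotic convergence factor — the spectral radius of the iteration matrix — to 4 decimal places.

0.3138

A = D + L + U where D = diag(6.2, -1.8, 4.4, 12.2).
T_GS = -(D+L)⁻¹U: row 0 first, T[0,1] = -(-0.3)/(6.2) = +0.0484; later rows by forward substitution.
  T[0,:] = [+0.0000  +0.0484  +0.3065  +0.0645]
  T[1,:] = [+0.0000  -0.0296  -0.4095  +0.8495]
  T[2,:] = [+0.0000  +0.0292  +0.2557  +0.3925]
  T[3,:] = [+0.0000  +0.0126  +0.0690  +0.0126]
|λ(T)| sorted: 0.3138, 0.1291, 0.0540, 0.0000.
ρ = 0.3138; 0.3138 < 1: convergent.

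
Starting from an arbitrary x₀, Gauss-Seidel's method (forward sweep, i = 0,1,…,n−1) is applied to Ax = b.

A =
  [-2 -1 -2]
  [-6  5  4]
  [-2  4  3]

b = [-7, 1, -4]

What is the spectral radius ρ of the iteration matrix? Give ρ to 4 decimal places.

Let D = diag(-2, 5, 3); L, U the strict triangles.
Gauss-Seidel: T = -(D+L)⁻¹U, row 0 first, T[0,2] = -(-2)/(-2) = -1.0000; later rows by forward substitution.
  T[0,:] = [+0.0000  -0.5000  -1.0000]
  T[1,:] = [+0.0000  -0.6000  -2.0000]
  T[2,:] = [+0.0000  +0.4667  +2.0000]
moduli |λ_i(T)| = 1.5699, 0.1699, 0.0000.
spectral radius ρ = 1.5699; 1.5699 > 1: divergent.

1.5699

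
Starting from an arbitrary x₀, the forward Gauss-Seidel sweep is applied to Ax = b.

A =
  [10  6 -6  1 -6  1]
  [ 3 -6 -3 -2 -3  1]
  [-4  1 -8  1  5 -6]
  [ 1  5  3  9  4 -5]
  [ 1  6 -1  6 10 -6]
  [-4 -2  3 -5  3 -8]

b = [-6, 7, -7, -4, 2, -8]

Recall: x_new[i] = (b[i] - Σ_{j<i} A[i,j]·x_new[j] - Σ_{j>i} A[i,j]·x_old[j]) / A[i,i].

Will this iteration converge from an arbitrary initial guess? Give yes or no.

no

Write A = D+L+U with D = diag(10, -6, -8, 9, 10, -8).
GS T = -(D+L)⁻¹U: row 0 first, T[0,1] = -(6)/(10) = -0.6000; later rows by forward substitution.
  T[0,:] = [+0.0000, -0.6000, +0.6000, -0.1000, +0.6000, -0.1000]
  T[1,:] = [+0.0000, -0.3000, -0.2000, -0.3833, -0.2000, +0.1167]
  T[2,:] = [+0.0000, +0.2625, -0.3250, +0.1271, +0.3000, -0.6854]
  T[3,:] = [+0.0000, +0.1458, +0.1528, +0.1817, -0.5000, +0.7303]
  T[4,:] = [+0.0000, +0.1788, -0.0642, +0.1437, +0.3900, +0.0333]
  T[5,:] = [+0.0000, +0.4493, -0.4914, +0.1338, +0.3213, -0.6802]
|roots of det(T-λI)|: 1.2241, 0.3696, 0.3696, 0.3121, 0.0958, 0.0000.
ρ = 1.2241; 1.2241 > 1, so it fails to converge.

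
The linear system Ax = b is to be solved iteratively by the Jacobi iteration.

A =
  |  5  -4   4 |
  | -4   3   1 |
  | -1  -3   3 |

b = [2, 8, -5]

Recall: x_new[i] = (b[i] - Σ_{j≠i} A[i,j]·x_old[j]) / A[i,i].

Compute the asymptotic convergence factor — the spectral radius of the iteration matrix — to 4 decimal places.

1.1968

A = D + L + U where D = diag(5, 3, 3).
T_J = -D⁻¹(L+U): T[0,1] = -(-4)/(5) = +0.8000; T[0,0] = 0.
  T[0,:] = [+0.0000 +0.8000 -0.8000]
  T[1,:] = [+1.3333 +0.0000 -0.3333]
  T[2,:] = [+0.3333 +1.0000 +0.0000]
|roots of det(T-λI)|: 1.1968, 0.9826, 0.9826.
ρ = 1.1968; 1.1968 > 1, so it fails to converge.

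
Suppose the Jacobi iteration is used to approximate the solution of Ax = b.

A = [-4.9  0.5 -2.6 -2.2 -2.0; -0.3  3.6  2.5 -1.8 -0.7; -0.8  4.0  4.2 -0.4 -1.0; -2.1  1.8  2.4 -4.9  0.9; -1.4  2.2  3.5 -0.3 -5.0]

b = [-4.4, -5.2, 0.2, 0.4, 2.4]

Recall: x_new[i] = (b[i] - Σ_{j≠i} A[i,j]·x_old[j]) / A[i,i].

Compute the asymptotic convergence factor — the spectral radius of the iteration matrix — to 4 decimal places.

Diagonal D = diag(-4.9, 3.6, 4.2, -4.9, -5); L, U strict lower/upper.
Jacobi T = -D⁻¹(L+U): T[4,1] = -(2.2)/(-5) = +0.4400; T[4,4] = 0.
  T[0,:] = [+0.0000  +0.1020  -0.5306  -0.4490  -0.4082]
  T[1,:] = [+0.0833  +0.0000  -0.6944  +0.5000  +0.1944]
  T[2,:] = [+0.1905  -0.9524  +0.0000  +0.0952  +0.2381]
  T[3,:] = [-0.4286  +0.3673  +0.4898  +0.0000  +0.1837]
  T[4,:] = [-0.2800  +0.4400  +0.7000  -0.0600  +0.0000]
|roots of det(T-λI)|: 1.2439, 0.8516, 0.8516, 0.2896, 0.0511.
spectral radius ρ = 1.2439; 1.2439 > 1, so it fails to converge.

1.2439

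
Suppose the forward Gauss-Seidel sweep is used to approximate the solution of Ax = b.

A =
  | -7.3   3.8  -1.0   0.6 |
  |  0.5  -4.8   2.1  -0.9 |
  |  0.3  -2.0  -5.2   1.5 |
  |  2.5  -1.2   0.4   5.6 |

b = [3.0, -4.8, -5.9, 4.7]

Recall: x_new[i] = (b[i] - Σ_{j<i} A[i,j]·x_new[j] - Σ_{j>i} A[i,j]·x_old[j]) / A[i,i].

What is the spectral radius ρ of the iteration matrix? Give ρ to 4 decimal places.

0.5194

Diagonal D = diag(-7.3, -4.8, -5.2, 5.6); L, U strict lower/upper.
Gauss-Seidel: T = -(D+L)⁻¹U, row 0 first, T[0,2] = -(-1)/(-7.3) = -0.1370; later rows by forward substitution.
  T[0,:] = [+0.0000  +0.5205  -0.1370  +0.0822]
  T[1,:] = [+0.0000  +0.0542  +0.4232  -0.1789]
  T[2,:] = [+0.0000  +0.0092  -0.1707  +0.3620]
  T[3,:] = [+0.0000  -0.2214  +0.1640  -0.1009]
eigenvalue magnitudes: 0.5194, 0.2376, 0.2376, 0.0000.
ρ(T) = max|λ| = 0.5194; 0.5194 < 1 ⇒ converges.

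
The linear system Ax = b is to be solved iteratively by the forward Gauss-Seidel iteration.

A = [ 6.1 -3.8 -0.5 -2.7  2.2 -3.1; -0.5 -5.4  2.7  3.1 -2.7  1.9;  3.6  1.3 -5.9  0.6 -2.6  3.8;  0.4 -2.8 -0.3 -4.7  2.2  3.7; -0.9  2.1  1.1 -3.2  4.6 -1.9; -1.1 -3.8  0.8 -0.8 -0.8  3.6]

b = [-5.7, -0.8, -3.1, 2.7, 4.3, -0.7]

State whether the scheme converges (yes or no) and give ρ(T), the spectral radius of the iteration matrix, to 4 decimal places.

Diagonal D = diag(6.1, -5.4, -5.9, -4.7, 4.6, 3.6); L, U strict lower/upper.
Gauss-Seidel: T = -(D+L)⁻¹U, row 0 first, T[0,4] = -(2.2)/(6.1) = -0.3607; later rows by forward substitution.
  T[0,:] = [+0.0000 +0.6230 +0.0820 +0.4426 -0.3607 +0.5082]
  T[1,:] = [+0.0000 -0.0577 +0.4924 +0.5331 -0.4666 +0.3048]
  T[2,:] = [+0.0000 +0.3674 +0.1585 +0.4892 -0.7636 +1.0213]
  T[3,:] = [+0.0000 +0.0639 -0.2965 -0.3111 +0.7641 +0.5837]
  T[4,:] = [+0.0000 +0.1048 -0.4529 -0.4902 +0.8566 +0.5352]
  T[5,:] = [+0.0000 +0.0853 +0.3431 +0.4112 -0.0729 +0.4987]
|eigenvalues of T|: 1.1452, 0.7134, 0.6439, 0.1039, 0.0342, 0.0000.
ρ(T) = max|λ| = 1.1452; 1.1452 > 1: divergent.

no, ρ = 1.1452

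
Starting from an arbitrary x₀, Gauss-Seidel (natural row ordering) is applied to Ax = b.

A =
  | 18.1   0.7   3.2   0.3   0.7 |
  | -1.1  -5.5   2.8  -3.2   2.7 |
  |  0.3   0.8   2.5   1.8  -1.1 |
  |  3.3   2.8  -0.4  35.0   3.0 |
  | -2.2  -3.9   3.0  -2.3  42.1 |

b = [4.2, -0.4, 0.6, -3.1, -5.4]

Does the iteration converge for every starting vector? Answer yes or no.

Diagonal D = diag(18.1, -5.5, 2.5, 35, 42.1); L, U strict lower/upper.
GS T = -(D+L)⁻¹U: row 0 first, T[0,1] = -(0.7)/(18.1) = -0.0387; later rows by forward substitution.
  T[0,:] = [+0.0000  -0.0387  -0.1768  -0.0166  -0.0387]
  T[1,:] = [+0.0000  +0.0077  +0.5445  -0.5785  +0.4986]
  T[2,:] = [+0.0000  +0.0022  -0.1530  -0.5329  +0.2851]
  T[3,:] = [+0.0000  +0.0031  -0.0286  +0.0418  -0.1187]
  T[4,:] = [+0.0000  -0.0013  +0.0505  -0.0142  +0.0174]
|λ(T)| sorted: 0.2340, 0.1656, 0.0503, 0.0326, 0.0000.
ρ(T) = max|λ| = 0.2340; 0.2340 < 1, so it converges for any x₀.

yes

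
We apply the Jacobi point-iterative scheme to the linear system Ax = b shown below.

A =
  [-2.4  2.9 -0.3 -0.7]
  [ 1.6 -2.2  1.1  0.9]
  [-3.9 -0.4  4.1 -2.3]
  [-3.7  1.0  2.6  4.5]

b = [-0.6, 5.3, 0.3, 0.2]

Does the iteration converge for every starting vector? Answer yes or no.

no

Split A = D + L + U, D = diag(-2.4, -2.2, 4.1, 4.5).
Jacobi T = -D⁻¹(L+U): T[2,1] = -(-0.4)/(4.1) = +0.0976; T[2,2] = 0.
  T[0,:] = [+0.0000, +1.2083, -0.1250, -0.2917]
  T[1,:] = [+0.7273, +0.0000, +0.5000, +0.4091]
  T[2,:] = [+0.9512, +0.0976, +0.0000, +0.5610]
  T[3,:] = [+0.8222, -0.2222, -0.5778, +0.0000]
|λ(T)| sorted: 1.1477, 0.9440, 0.9440, 0.3351.
ρ = 1.1477; 1.1477 > 1 ⇒ diverges.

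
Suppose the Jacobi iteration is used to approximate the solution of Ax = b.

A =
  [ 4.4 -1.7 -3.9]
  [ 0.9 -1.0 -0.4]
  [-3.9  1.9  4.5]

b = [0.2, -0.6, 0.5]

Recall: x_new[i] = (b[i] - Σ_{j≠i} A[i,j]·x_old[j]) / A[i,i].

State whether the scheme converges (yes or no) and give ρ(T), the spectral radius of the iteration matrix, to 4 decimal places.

no, ρ = 1.2850

A = D + L + U where D = diag(4.4, -1, 4.5).
Jacobi: T = -D⁻¹(L+U), T[1,0] = -(0.9)/(-1) = +0.9000; T[1,1] = 0.
  T[0,:] = [+0.0000  +0.3864  +0.8864]
  T[1,:] = [+0.9000  +0.0000  -0.4000]
  T[2,:] = [+0.8667  -0.4222  +0.0000]
eigenvalue magnitudes: 1.2850, 0.8580, 0.4270.
ρ(T) = max|λ| = 1.2850; 1.2850 > 1: divergent.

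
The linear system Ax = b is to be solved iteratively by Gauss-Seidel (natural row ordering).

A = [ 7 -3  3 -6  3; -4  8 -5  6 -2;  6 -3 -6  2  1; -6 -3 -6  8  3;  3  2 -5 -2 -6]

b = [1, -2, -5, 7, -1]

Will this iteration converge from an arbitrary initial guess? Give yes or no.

Split A = D + L + U, D = diag(7, 8, -6, 8, -6).
GS T = -(D+L)⁻¹U: row 0 first, T[0,3] = -(-6)/(7) = +0.8571; later rows by forward substitution.
  T[0,:] = [+0.0000, +0.4286, -0.4286, +0.8571, -0.4286]
  T[1,:] = [+0.0000, +0.2143, +0.4107, -0.3214, +0.0357]
  T[2,:] = [+0.0000, +0.3214, -0.6339, +1.3512, -0.2798]
  T[3,:] = [+0.0000, +0.6429, -0.6429, +1.5357, -0.8929]
  T[4,:] = [+0.0000, -0.1964, +0.6652, -1.3165, +0.3284]
|roots of det(T-λI)|: 1.6593, 0.3945, 0.2732, 0.0936, 0.0000.
ρ = 1.6593; 1.6593 > 1 ⇒ diverges.

no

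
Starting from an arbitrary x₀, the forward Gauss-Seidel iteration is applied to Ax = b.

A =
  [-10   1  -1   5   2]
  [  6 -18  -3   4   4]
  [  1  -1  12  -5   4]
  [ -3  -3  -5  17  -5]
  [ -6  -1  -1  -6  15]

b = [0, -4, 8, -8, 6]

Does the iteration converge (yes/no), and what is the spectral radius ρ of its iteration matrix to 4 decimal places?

yes, ρ = 0.5924

A = D + L + U where D = diag(-10, -18, 12, 17, 15).
GS T = -(D+L)⁻¹U: row 0 first, T[0,3] = -(5)/(-10) = +0.5000; later rows by forward substitution.
  T[0,:] = [+0.0000, +0.1000, -0.1000, +0.5000, +0.2000]
  T[1,:] = [+0.0000, +0.0333, -0.2000, +0.3889, +0.2889]
  T[2,:] = [+0.0000, -0.0056, -0.0083, +0.4074, -0.3259]
  T[3,:] = [+0.0000, +0.0219, -0.0554, +0.2767, +0.2845]
  T[4,:] = [+0.0000, +0.0506, -0.0760, +0.3638, +0.1913]
|eigenvalues of T|: 0.5924, 0.1167, 0.1167, 0.1013, 0.0000.
spectral radius ρ = 0.5924; 0.5924 < 1: convergent.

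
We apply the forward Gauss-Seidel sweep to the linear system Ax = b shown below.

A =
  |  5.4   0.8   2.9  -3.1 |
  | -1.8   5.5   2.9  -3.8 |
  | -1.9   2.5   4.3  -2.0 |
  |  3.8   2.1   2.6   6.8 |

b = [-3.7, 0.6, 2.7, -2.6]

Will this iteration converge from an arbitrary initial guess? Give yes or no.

Split A = D + L + U, D = diag(5.4, 5.5, 4.3, 6.8).
Gauss-Seidel: T = -(D+L)⁻¹U, row 0 first, T[0,3] = -(-3.1)/(5.4) = +0.5741; later rows by forward substitution.
  T[0,:] = [+0.0000, -0.1481, -0.5370, +0.5741]
  T[1,:] = [+0.0000, -0.0485, -0.7030, +0.8788]
  T[2,:] = [+0.0000, -0.0373, +0.1714, +0.2079]
  T[3,:] = [+0.0000, +0.1120, +0.4517, -0.6717]
moduli |λ_i(T)| = 0.9123, 0.2857, 0.0779, 0.0000.
spectral radius ρ = 0.9123; 0.9123 < 1, so it converges for any x₀.

yes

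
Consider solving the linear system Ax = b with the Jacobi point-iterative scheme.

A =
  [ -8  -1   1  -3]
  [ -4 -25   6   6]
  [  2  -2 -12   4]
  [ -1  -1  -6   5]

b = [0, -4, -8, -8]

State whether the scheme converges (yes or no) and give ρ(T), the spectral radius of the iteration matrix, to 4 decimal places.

Diagonal D = diag(-8, -25, -12, 5); L, U strict lower/upper.
Jacobi: T = -D⁻¹(L+U), T[3,1] = -(-1)/(5) = +0.2000; T[3,3] = 0.
  T[0,:] = [+0.0000  -0.1250  +0.1250  -0.3750]
  T[1,:] = [-0.1600  +0.0000  +0.2400  +0.2400]
  T[2,:] = [+0.1667  -0.1667  +0.0000  +0.3333]
  T[3,:] = [+0.2000  +0.2000  +1.2000  +0.0000]
|roots of det(T-λI)|: 0.6564, 0.5041, 0.5041, 0.2238.
ρ(T) = max|λ| = 0.6564; 0.6564 < 1, so it converges for any x₀.

yes, ρ = 0.6564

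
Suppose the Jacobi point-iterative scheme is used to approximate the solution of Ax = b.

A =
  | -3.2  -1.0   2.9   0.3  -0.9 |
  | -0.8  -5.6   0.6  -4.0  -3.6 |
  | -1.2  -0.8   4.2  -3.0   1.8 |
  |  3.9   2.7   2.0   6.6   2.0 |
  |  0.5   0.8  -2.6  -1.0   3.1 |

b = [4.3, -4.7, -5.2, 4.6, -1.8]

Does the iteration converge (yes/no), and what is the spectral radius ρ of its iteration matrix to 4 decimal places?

Split A = D + L + U, D = diag(-3.2, -5.6, 4.2, 6.6, 3.1).
Jacobi T = -D⁻¹(L+U): T[0,1] = -(-1)/(-3.2) = -0.3125; T[0,0] = 0.
  T[0,:] = [+0.0000 -0.3125 +0.9062 +0.0938 -0.2812]
  T[1,:] = [-0.1429 +0.0000 +0.1071 -0.7143 -0.6429]
  T[2,:] = [+0.2857 +0.1905 +0.0000 +0.7143 -0.4286]
  T[3,:] = [-0.5909 -0.4091 -0.3030 +0.0000 -0.3030]
  T[4,:] = [-0.1613 -0.2581 +0.8387 +0.3226 +0.0000]
eigenvalue magnitudes: 1.1466, 0.8994, 0.8994, 0.5581, 0.2062.
ρ = 1.1466; 1.1466 > 1: divergent.

no, ρ = 1.1466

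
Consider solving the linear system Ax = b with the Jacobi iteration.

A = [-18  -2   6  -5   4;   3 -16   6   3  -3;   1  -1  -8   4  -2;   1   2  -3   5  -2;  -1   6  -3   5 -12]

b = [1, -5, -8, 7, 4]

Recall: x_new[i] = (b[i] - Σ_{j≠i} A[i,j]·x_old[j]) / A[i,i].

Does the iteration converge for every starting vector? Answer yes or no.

yes

Let D = diag(-18, -16, -8, 5, -12); L, U the strict triangles.
Jacobi T = -D⁻¹(L+U): T[2,0] = -(1)/(-8) = +0.1250; T[2,2] = 0.
  T[0,:] = [+0.0000  -0.1111  +0.3333  -0.2778  +0.2222]
  T[1,:] = [+0.1875  +0.0000  +0.3750  +0.1875  -0.1875]
  T[2,:] = [+0.1250  -0.1250  +0.0000  +0.5000  -0.2500]
  T[3,:] = [-0.2000  -0.4000  +0.6000  +0.0000  +0.4000]
  T[4,:] = [-0.0833  +0.5000  -0.2500  +0.4167  +0.0000]
moduli |λ_i(T)| = 0.8656, 0.4911, 0.4123, 0.4123, 0.0817.
ρ(T) = max|λ| = 0.8656; 0.8656 < 1 ⇒ converges.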